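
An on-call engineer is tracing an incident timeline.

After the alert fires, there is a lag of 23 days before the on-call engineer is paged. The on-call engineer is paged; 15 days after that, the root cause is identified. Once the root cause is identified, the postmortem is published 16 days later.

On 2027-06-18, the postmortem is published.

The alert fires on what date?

2027-04-25

The postmortem is published: Jun 18, 2027.
The root cause is identified: Jun 18, 2027 − 16 days = Jun 2, 2027.
The on-call engineer is paged: Jun 2, 2027 − 15 days = May 18, 2027.
The alert fires: May 18, 2027 − 23 days = Apr 25, 2027.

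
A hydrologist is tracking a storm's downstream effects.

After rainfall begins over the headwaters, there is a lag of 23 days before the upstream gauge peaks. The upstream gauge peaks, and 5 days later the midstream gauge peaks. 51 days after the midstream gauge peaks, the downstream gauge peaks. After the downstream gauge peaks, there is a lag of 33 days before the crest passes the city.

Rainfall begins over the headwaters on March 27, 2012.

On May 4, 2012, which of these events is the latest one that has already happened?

The midstream gauge peaks

Rainfall begins over the headwaters: Mar 27, 2012.
The upstream gauge peaks: Mar 27, 2012 + 23 days = Apr 19, 2012.
The midstream gauge peaks: Apr 19, 2012 + 5 days = Apr 24, 2012.
The downstream gauge peaks: Apr 24, 2012 + 51 days = Jun 14, 2012.
The crest passes the city: Jun 14, 2012 + 33 days = Jul 17, 2012.
May 4, 2012 falls between when the midstream gauge peaks (Apr 24, 2012) and when the downstream gauge peaks (Jun 14, 2012).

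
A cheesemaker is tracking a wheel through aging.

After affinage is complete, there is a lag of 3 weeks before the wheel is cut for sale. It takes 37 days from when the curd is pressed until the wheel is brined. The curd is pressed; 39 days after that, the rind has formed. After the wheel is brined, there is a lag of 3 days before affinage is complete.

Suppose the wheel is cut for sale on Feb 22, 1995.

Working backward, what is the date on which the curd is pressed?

Dec 23, 1994

The wheel is cut for sale: Feb 22, 1995.
Affinage is complete: Feb 22, 1995 − 3 weeks = Feb 1, 1995.
The wheel is brined: Feb 1, 1995 − 3 days = Jan 29, 1995.
The curd is pressed: Jan 29, 1995 − 37 days = Dec 23, 1994.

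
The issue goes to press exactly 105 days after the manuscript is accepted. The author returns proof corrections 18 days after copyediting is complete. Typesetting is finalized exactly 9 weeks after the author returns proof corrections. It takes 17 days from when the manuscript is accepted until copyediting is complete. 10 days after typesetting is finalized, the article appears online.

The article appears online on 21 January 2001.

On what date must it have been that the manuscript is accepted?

5 October 2000

The article appears online: Jan 21, 2001.
Typesetting is finalized: Jan 21, 2001 − 10 days = Jan 11, 2001.
The author returns proof corrections: Jan 11, 2001 − 9 weeks = Nov 9, 2000.
Copyediting is complete: Nov 9, 2000 − 18 days = Oct 22, 2000.
The manuscript is accepted: Oct 22, 2000 − 17 days = Oct 5, 2000.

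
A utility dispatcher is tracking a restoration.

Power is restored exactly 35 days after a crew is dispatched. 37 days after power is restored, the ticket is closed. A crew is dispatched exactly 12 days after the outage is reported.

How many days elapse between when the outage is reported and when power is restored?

47 days

Causal path: the outage is reported → a crew is dispatched → power is restored.
Total delay along the path: 12 + 35 = 47 days.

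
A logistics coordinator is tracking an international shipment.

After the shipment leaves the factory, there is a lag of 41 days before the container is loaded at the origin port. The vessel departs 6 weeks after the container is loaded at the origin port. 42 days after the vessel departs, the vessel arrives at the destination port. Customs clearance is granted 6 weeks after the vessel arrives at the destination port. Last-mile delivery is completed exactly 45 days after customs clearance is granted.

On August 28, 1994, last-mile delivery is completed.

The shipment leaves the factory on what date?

January 28, 1994

Last-mile delivery is completed: Aug 28, 1994.
Customs clearance is granted: Aug 28, 1994 − 45 days = Jul 14, 1994.
The vessel arrives at the destination port: Jul 14, 1994 − 6 weeks = Jun 2, 1994.
The vessel departs: Jun 2, 1994 − 42 days = Apr 21, 1994.
The container is loaded at the origin port: Apr 21, 1994 − 6 weeks = Mar 10, 1994.
The shipment leaves the factory: Mar 10, 1994 − 41 days = Jan 28, 1994.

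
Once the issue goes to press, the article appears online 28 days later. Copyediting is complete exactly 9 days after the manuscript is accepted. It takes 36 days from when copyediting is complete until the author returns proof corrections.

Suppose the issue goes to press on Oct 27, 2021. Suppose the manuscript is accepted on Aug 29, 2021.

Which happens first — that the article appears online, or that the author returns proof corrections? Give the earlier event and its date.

The issue goes to press: Oct 27, 2021.
The article appears online: Oct 27, 2021 + 28 days = Nov 24, 2021.
The manuscript is accepted: Aug 29, 2021.
Copyediting is complete: Aug 29, 2021 + 9 days = Sep 7, 2021.
The author returns proof corrections: Sep 7, 2021 + 36 days = Oct 13, 2021.
Comparing: the article appears online on Nov 24, 2021 vs the author returns proof corrections on Oct 13, 2021. Earlier: the author returns proof corrections.

The author returns proof corrections — Oct 13, 2021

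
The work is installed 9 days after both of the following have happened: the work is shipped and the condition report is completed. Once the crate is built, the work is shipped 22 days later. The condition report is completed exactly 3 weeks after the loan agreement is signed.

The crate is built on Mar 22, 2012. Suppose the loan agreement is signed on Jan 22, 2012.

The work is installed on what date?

The crate is built: Mar 22, 2012.
The work is shipped: Mar 22, 2012 + 22 days = Apr 13, 2012.
The loan agreement is signed: Jan 22, 2012.
The condition report is completed: Jan 22, 2012 + 3 weeks = Feb 12, 2012.
Both prerequisites met — the work is shipped (Apr 13, 2012), the condition report is completed (Feb 12, 2012); the later is Apr 13, 2012.
The work is installed: Apr 13, 2012 + 9 days = Apr 22, 2012.

Apr 22, 2012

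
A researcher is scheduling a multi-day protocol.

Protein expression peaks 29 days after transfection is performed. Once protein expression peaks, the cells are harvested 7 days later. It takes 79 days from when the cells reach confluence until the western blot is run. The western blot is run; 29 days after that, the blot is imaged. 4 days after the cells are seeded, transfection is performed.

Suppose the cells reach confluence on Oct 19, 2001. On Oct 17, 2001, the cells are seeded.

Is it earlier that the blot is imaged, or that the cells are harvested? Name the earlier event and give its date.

The cells are harvested — Nov 26, 2001

The cells reach confluence: Oct 19, 2001.
The western blot is run: Oct 19, 2001 + 79 days = Jan 6, 2002.
The blot is imaged: Jan 6, 2002 + 29 days = Feb 4, 2002.
The cells are seeded: Oct 17, 2001.
Transfection is performed: Oct 17, 2001 + 4 days = Oct 21, 2001.
Protein expression peaks: Oct 21, 2001 + 29 days = Nov 19, 2001.
The cells are harvested: Nov 19, 2001 + 7 days = Nov 26, 2001.
Comparing: the blot is imaged on Feb 4, 2002 vs the cells are harvested on Nov 26, 2001. Earlier: the cells are harvested.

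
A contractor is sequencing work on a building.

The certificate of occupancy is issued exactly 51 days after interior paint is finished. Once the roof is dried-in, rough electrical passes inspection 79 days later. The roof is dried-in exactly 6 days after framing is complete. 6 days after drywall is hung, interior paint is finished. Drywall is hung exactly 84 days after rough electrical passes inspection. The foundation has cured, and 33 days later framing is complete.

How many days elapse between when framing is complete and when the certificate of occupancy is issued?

Causal path: framing is complete → the roof is dried-in → rough electrical passes inspection → drywall is hung → interior paint is finished → the certificate of occupancy is issued.
Total delay along the path: 6 + 79 + 84 + 6 + 51 = 226 days.

226 days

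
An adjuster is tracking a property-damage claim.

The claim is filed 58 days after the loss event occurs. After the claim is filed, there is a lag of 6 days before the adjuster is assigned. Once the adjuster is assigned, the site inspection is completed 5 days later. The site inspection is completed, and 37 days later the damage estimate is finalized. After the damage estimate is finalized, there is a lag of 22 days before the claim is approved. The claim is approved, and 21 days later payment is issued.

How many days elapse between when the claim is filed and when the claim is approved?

Causal path: the claim is filed → the adjuster is assigned → the site inspection is completed → the damage estimate is finalized → the claim is approved.
Total delay along the path: 6 + 5 + 37 + 22 = 70 days.

70 days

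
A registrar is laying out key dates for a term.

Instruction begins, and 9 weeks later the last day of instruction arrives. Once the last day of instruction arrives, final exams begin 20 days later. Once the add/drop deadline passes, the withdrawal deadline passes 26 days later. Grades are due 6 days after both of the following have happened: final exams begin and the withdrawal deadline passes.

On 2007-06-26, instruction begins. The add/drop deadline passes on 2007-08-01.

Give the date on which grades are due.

Instruction begins: Jun 26, 2007.
The last day of instruction arrives: Jun 26, 2007 + 9 weeks = Aug 28, 2007.
Final exams begin: Aug 28, 2007 + 20 days = Sep 17, 2007.
The add/drop deadline passes: Aug 1, 2007.
The withdrawal deadline passes: Aug 1, 2007 + 26 days = Aug 27, 2007.
Both prerequisites met — final exams begin (Sep 17, 2007), the withdrawal deadline passes (Aug 27, 2007); the later is Sep 17, 2007.
Grades are due: Sep 17, 2007 + 6 days = Sep 23, 2007.

2007-09-23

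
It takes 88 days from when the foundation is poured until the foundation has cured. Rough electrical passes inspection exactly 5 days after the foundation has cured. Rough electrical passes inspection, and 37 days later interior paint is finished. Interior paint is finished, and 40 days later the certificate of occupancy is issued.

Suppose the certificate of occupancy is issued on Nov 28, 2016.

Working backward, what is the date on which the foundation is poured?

The certificate of occupancy is issued: Nov 28, 2016.
Interior paint is finished: Nov 28, 2016 − 40 days = Oct 19, 2016.
Rough electrical passes inspection: Oct 19, 2016 − 37 days = Sep 12, 2016.
The foundation has cured: Sep 12, 2016 − 5 days = Sep 7, 2016.
The foundation is poured: Sep 7, 2016 − 88 days = Jun 11, 2016.

Jun 11, 2016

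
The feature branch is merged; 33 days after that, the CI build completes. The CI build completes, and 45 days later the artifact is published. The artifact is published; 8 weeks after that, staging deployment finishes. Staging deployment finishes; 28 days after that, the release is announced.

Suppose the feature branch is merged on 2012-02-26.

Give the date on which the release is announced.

2012-08-06

The feature branch is merged: Feb 26, 2012.
The CI build completes: Feb 26, 2012 + 33 days = Mar 30, 2012.
The artifact is published: Mar 30, 2012 + 45 days = May 14, 2012.
Staging deployment finishes: May 14, 2012 + 8 weeks = Jul 9, 2012.
The release is announced: Jul 9, 2012 + 28 days = Aug 6, 2012.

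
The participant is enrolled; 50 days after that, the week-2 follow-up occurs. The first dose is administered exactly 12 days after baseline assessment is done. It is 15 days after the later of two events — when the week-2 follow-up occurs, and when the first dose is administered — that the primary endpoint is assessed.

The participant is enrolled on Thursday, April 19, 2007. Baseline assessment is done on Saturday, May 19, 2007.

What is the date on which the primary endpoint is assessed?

The participant is enrolled: Apr 19, 2007.
The week-2 follow-up occurs: Apr 19, 2007 + 50 days = Jun 8, 2007.
Baseline assessment is done: May 19, 2007.
The first dose is administered: May 19, 2007 + 12 days = May 31, 2007.
Both prerequisites met — the week-2 follow-up occurs (Jun 8, 2007), the first dose is administered (May 31, 2007); the later is Jun 8, 2007.
The primary endpoint is assessed: Jun 8, 2007 + 15 days = Jun 23, 2007.

Saturday, June 23, 2007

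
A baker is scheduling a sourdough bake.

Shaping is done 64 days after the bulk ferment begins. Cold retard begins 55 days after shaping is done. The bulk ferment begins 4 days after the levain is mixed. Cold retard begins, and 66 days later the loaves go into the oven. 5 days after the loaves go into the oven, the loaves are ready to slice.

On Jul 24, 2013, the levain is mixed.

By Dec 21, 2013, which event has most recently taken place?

Cold retard begins

The levain is mixed: Jul 24, 2013.
The bulk ferment begins: Jul 24, 2013 + 4 days = Jul 28, 2013.
Shaping is done: Jul 28, 2013 + 64 days = Sep 30, 2013.
Cold retard begins: Sep 30, 2013 + 55 days = Nov 24, 2013.
The loaves go into the oven: Nov 24, 2013 + 66 days = Jan 29, 2014.
The loaves are ready to slice: Jan 29, 2014 + 5 days = Feb 3, 2014.
Dec 21, 2013 falls between when cold retard begins (Nov 24, 2013) and when the loaves go into the oven (Jan 29, 2014).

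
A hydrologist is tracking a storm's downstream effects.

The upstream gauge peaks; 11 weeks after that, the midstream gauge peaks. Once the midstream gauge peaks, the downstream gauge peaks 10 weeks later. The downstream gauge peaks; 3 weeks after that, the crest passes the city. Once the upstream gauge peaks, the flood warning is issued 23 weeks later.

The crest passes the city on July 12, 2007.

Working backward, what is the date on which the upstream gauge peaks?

January 25, 2007

The crest passes the city: Jul 12, 2007.
The downstream gauge peaks: Jul 12, 2007 − 3 weeks = Jun 21, 2007.
The midstream gauge peaks: Jun 21, 2007 − 10 weeks = Apr 12, 2007.
The upstream gauge peaks: Apr 12, 2007 − 11 weeks = Jan 25, 2007.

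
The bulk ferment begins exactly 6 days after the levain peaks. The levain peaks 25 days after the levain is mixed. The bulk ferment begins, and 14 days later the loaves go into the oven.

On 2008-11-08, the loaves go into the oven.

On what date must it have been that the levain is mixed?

2008-09-24

The loaves go into the oven: Nov 8, 2008.
The bulk ferment begins: Nov 8, 2008 − 14 days = Oct 25, 2008.
The levain peaks: Oct 25, 2008 − 6 days = Oct 19, 2008.
The levain is mixed: Oct 19, 2008 − 25 days = Sep 24, 2008.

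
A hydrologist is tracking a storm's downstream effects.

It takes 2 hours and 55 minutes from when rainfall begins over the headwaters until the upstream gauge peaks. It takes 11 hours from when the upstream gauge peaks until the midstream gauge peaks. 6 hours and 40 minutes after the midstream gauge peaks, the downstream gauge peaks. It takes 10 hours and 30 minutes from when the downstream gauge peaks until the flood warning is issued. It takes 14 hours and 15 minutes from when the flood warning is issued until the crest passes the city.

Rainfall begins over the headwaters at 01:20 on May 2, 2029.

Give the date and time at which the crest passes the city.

Rainfall begins over the headwaters: 01:20 May 2, 2029.
The upstream gauge peaks: 01:20 May 2, 2029 + 2h55m = 04:15 May 2, 2029.
The midstream gauge peaks: 04:15 May 2, 2029 + 11h = 15:15 May 2, 2029.
The downstream gauge peaks: 15:15 May 2, 2029 + 6h40m = 21:55 May 2, 2029.
The flood warning is issued: 21:55 May 2, 2029 + 10h30m = 08:25 May 3, 2029.
The crest passes the city: 08:25 May 3, 2029 + 14h15m = 22:40 May 3, 2029.

22:40 on May 3, 2029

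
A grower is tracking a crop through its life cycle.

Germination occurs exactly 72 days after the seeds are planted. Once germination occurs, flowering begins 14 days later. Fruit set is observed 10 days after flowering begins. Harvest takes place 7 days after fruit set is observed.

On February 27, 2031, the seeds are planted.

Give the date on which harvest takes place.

June 10, 2031

The seeds are planted: Feb 27, 2031.
Germination occurs: Feb 27, 2031 + 72 days = May 10, 2031.
Flowering begins: May 10, 2031 + 14 days = May 24, 2031.
Fruit set is observed: May 24, 2031 + 10 days = Jun 3, 2031.
Harvest takes place: Jun 3, 2031 + 7 days = Jun 10, 2031.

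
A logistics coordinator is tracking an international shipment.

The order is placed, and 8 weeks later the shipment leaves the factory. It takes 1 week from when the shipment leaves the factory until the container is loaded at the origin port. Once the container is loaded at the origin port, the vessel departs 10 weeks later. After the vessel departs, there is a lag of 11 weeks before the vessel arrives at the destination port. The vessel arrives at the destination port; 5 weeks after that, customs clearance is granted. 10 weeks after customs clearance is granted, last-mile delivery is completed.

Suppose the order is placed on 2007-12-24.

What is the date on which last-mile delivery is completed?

2008-11-03

The order is placed: Dec 24, 2007.
The shipment leaves the factory: Dec 24, 2007 + 8 weeks = Feb 18, 2008.
The container is loaded at the origin port: Feb 18, 2008 + 1 week = Feb 25, 2008.
The vessel departs: Feb 25, 2008 + 10 weeks = May 5, 2008.
The vessel arrives at the destination port: May 5, 2008 + 11 weeks = Jul 21, 2008.
Customs clearance is granted: Jul 21, 2008 + 5 weeks = Aug 25, 2008.
Last-mile delivery is completed: Aug 25, 2008 + 10 weeks = Nov 3, 2008.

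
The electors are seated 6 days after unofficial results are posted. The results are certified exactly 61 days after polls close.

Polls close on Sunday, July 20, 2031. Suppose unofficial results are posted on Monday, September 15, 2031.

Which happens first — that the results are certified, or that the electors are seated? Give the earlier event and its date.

The results are certified — Friday, September 19, 2031

Polls close: Jul 20, 2031.
The results are certified: Jul 20, 2031 + 61 days = Sep 19, 2031.
Unofficial results are posted: Sep 15, 2031.
The electors are seated: Sep 15, 2031 + 6 days = Sep 21, 2031.
Comparing: the results are certified on Sep 19, 2031 vs the electors are seated on Sep 21, 2031. Earlier: the results are certified.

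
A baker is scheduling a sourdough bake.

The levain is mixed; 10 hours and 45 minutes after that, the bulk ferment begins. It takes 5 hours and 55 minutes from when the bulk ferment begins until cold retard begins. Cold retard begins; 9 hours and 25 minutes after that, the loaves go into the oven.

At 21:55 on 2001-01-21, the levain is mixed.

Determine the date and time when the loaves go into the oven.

The levain is mixed: 21:55 Jan 21, 2001.
The bulk ferment begins: 21:55 Jan 21, 2001 + 10h45m = 08:40 Jan 22, 2001.
Cold retard begins: 08:40 Jan 22, 2001 + 5h55m = 14:35 Jan 22, 2001.
The loaves go into the oven: 14:35 Jan 22, 2001 + 9h25m = 00:00 Jan 23, 2001.

00:00 on 2001-01-23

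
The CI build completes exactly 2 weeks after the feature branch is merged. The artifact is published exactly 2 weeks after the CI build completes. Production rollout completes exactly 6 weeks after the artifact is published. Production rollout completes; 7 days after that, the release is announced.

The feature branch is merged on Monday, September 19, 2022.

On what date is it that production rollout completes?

The feature branch is merged: Sep 19, 2022.
The CI build completes: Sep 19, 2022 + 2 weeks = Oct 3, 2022.
The artifact is published: Oct 3, 2022 + 2 weeks = Oct 17, 2022.
Production rollout completes: Oct 17, 2022 + 6 weeks = Nov 28, 2022.

Monday, November 28, 2022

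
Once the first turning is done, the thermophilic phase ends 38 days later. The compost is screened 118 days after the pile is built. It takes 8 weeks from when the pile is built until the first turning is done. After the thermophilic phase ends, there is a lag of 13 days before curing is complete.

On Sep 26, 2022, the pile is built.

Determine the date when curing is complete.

Jan 11, 2023

The pile is built: Sep 26, 2022.
The first turning is done: Sep 26, 2022 + 8 weeks = Nov 21, 2022.
The thermophilic phase ends: Nov 21, 2022 + 38 days = Dec 29, 2022.
Curing is complete: Dec 29, 2022 + 13 days = Jan 11, 2023.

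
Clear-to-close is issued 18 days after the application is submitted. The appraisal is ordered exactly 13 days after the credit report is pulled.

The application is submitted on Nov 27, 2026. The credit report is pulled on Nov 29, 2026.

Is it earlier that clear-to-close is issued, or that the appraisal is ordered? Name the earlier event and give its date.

The application is submitted: Nov 27, 2026.
Clear-to-close is issued: Nov 27, 2026 + 18 days = Dec 15, 2026.
The credit report is pulled: Nov 29, 2026.
The appraisal is ordered: Nov 29, 2026 + 13 days = Dec 12, 2026.
Comparing: clear-to-close is issued on Dec 15, 2026 vs the appraisal is ordered on Dec 12, 2026. Earlier: the appraisal is ordered.

The appraisal is ordered — Dec 12, 2026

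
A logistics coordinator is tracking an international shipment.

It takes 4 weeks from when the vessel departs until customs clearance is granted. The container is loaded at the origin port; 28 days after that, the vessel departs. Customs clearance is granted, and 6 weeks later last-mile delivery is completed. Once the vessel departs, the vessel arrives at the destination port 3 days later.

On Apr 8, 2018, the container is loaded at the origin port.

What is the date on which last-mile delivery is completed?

Jul 15, 2018

The container is loaded at the origin port: Apr 8, 2018.
The vessel departs: Apr 8, 2018 + 28 days = May 6, 2018.
Customs clearance is granted: May 6, 2018 + 4 weeks = Jun 3, 2018.
Last-mile delivery is completed: Jun 3, 2018 + 6 weeks = Jul 15, 2018.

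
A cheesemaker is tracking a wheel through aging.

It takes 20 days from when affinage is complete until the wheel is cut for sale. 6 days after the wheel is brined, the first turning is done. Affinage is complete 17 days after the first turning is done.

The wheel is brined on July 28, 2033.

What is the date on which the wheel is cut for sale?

September 9, 2033

The wheel is brined: Jul 28, 2033.
The first turning is done: Jul 28, 2033 + 6 days = Aug 3, 2033.
Affinage is complete: Aug 3, 2033 + 17 days = Aug 20, 2033.
The wheel is cut for sale: Aug 20, 2033 + 20 days = Sep 9, 2033.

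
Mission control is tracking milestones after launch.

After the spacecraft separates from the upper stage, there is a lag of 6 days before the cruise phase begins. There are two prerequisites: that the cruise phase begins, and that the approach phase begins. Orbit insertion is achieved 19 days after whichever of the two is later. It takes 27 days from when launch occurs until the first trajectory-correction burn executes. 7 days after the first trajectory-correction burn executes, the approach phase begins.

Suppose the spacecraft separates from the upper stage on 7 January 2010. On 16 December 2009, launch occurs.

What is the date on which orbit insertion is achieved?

The spacecraft separates from the upper stage: Jan 7, 2010.
The cruise phase begins: Jan 7, 2010 + 6 days = Jan 13, 2010.
Launch occurs: Dec 16, 2009.
The first trajectory-correction burn executes: Dec 16, 2009 + 27 days = Jan 12, 2010.
The approach phase begins: Jan 12, 2010 + 7 days = Jan 19, 2010.
Both prerequisites met — the cruise phase begins (Jan 13, 2010), the approach phase begins (Jan 19, 2010); the later is Jan 19, 2010.
Orbit insertion is achieved: Jan 19, 2010 + 19 days = Feb 7, 2010.

7 February 2010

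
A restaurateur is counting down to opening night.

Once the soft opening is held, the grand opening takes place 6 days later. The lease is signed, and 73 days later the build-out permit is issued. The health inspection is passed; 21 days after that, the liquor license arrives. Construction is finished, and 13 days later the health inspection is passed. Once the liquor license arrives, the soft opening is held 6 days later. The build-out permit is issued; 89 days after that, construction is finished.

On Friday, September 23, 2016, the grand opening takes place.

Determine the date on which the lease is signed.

The grand opening takes place: Sep 23, 2016.
The soft opening is held: Sep 23, 2016 − 6 days = Sep 17, 2016.
The liquor license arrives: Sep 17, 2016 − 6 days = Sep 11, 2016.
The health inspection is passed: Sep 11, 2016 − 21 days = Aug 21, 2016.
Construction is finished: Aug 21, 2016 − 13 days = Aug 8, 2016.
The build-out permit is issued: Aug 8, 2016 − 89 days = May 11, 2016.
The lease is signed: May 11, 2016 − 73 days = Feb 28, 2016.

Sunday, February 28, 2016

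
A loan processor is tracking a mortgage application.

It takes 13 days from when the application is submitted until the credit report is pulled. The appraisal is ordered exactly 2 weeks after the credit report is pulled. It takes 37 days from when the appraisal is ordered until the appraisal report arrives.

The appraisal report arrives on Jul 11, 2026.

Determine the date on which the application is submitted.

The appraisal report arrives: Jul 11, 2026.
The appraisal is ordered: Jul 11, 2026 − 37 days = Jun 4, 2026.
The credit report is pulled: Jun 4, 2026 − 2 weeks = May 21, 2026.
The application is submitted: May 21, 2026 − 13 days = May 8, 2026.

May 8, 2026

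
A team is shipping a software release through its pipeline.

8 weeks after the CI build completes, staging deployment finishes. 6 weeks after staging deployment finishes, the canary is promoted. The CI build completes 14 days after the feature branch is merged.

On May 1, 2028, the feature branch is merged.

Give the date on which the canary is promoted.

Aug 21, 2028

The feature branch is merged: May 1, 2028.
The CI build completes: May 1, 2028 + 14 days = May 15, 2028.
Staging deployment finishes: May 15, 2028 + 8 weeks = Jul 10, 2028.
The canary is promoted: Jul 10, 2028 + 6 weeks = Aug 21, 2028.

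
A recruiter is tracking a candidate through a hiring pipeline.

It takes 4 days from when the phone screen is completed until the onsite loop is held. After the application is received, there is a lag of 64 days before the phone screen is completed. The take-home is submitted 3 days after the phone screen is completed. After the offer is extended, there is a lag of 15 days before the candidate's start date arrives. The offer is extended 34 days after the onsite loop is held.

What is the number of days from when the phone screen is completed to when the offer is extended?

Causal path: the phone screen is completed → the onsite loop is held → the offer is extended.
Total delay along the path: 4 + 34 = 38 days.

38 days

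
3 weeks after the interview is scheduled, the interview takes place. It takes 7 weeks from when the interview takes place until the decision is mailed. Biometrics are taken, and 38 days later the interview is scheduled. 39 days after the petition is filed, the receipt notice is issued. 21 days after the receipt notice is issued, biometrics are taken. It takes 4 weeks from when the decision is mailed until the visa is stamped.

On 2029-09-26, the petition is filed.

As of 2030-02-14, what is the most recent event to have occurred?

The petition is filed: Sep 26, 2029.
The receipt notice is issued: Sep 26, 2029 + 39 days = Nov 4, 2029.
Biometrics are taken: Nov 4, 2029 + 21 days = Nov 25, 2029.
The interview is scheduled: Nov 25, 2029 + 38 days = Jan 2, 2030.
The interview takes place: Jan 2, 2030 + 3 weeks = Jan 23, 2030.
The decision is mailed: Jan 23, 2030 + 7 weeks = Mar 13, 2030.
The visa is stamped: Mar 13, 2030 + 4 weeks = Apr 10, 2030.
Feb 14, 2030 falls between when the interview takes place (Jan 23, 2030) and when the decision is mailed (Mar 13, 2030).

The interview takes place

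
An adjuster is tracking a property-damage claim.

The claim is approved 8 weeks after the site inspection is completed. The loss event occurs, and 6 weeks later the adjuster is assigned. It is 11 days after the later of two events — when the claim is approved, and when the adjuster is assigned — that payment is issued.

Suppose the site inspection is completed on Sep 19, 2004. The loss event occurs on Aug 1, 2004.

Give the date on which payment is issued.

The site inspection is completed: Sep 19, 2004.
The claim is approved: Sep 19, 2004 + 8 weeks = Nov 14, 2004.
The loss event occurs: Aug 1, 2004.
The adjuster is assigned: Aug 1, 2004 + 6 weeks = Sep 12, 2004.
Both prerequisites met — the claim is approved (Nov 14, 2004), the adjuster is assigned (Sep 12, 2004); the later is Nov 14, 2004.
Payment is issued: Nov 14, 2004 + 11 days = Nov 25, 2004.

Nov 25, 2004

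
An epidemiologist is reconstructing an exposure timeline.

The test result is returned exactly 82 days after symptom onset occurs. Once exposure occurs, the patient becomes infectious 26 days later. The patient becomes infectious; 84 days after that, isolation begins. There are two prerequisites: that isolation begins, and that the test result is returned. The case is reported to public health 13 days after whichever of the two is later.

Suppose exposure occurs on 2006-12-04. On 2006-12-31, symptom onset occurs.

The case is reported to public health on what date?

Exposure occurs: Dec 4, 2006.
The patient becomes infectious: Dec 4, 2006 + 26 days = Dec 30, 2006.
Isolation begins: Dec 30, 2006 + 84 days = Mar 24, 2007.
Symptom onset occurs: Dec 31, 2006.
The test result is returned: Dec 31, 2006 + 82 days = Mar 23, 2007.
Both prerequisites met — isolation begins (Mar 24, 2007), the test result is returned (Mar 23, 2007); the later is Mar 24, 2007.
The case is reported to public health: Mar 24, 2007 + 13 days = Apr 6, 2007.

2007-04-06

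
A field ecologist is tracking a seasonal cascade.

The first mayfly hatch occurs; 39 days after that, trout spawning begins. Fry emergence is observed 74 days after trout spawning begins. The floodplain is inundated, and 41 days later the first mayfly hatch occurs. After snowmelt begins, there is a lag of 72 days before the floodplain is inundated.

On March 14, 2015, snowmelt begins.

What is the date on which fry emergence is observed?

Snowmelt begins: Mar 14, 2015.
The floodplain is inundated: Mar 14, 2015 + 72 days = May 25, 2015.
The first mayfly hatch occurs: May 25, 2015 + 41 days = Jul 5, 2015.
Trout spawning begins: Jul 5, 2015 + 39 days = Aug 13, 2015.
Fry emergence is observed: Aug 13, 2015 + 74 days = Oct 26, 2015.

October 26, 2015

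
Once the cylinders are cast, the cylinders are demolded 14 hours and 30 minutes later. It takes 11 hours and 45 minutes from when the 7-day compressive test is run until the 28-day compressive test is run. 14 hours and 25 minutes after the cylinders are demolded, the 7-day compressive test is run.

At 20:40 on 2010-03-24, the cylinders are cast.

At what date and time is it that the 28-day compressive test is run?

13:20 on 2010-03-26

The cylinders are cast: 20:40 Mar 24, 2010.
The cylinders are demolded: 20:40 Mar 24, 2010 + 14h30m = 11:10 Mar 25, 2010.
The 7-day compressive test is run: 11:10 Mar 25, 2010 + 14h25m = 01:35 Mar 26, 2010.
The 28-day compressive test is run: 01:35 Mar 26, 2010 + 11h45m = 13:20 Mar 26, 2010.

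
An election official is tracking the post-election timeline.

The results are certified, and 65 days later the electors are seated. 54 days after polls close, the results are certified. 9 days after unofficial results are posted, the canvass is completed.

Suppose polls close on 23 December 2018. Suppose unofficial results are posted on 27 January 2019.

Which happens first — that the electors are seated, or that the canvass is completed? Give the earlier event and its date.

The canvass is completed — 5 February 2019

Polls close: Dec 23, 2018.
The results are certified: Dec 23, 2018 + 54 days = Feb 15, 2019.
The electors are seated: Feb 15, 2019 + 65 days = Apr 21, 2019.
Unofficial results are posted: Jan 27, 2019.
The canvass is completed: Jan 27, 2019 + 9 days = Feb 5, 2019.
Comparing: the electors are seated on Apr 21, 2019 vs the canvass is completed on Feb 5, 2019. Earlier: the canvass is completed.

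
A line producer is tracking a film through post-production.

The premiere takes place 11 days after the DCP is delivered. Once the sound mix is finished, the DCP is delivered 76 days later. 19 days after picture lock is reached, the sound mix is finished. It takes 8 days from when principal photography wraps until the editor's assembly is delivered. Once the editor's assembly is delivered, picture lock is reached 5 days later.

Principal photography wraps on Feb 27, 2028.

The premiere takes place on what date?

Principal photography wraps: Feb 27, 2028.
The editor's assembly is delivered: Feb 27, 2028 + 8 days = Mar 6, 2028.
Picture lock is reached: Mar 6, 2028 + 5 days = Mar 11, 2028.
The sound mix is finished: Mar 11, 2028 + 19 days = Mar 30, 2028.
The DCP is delivered: Mar 30, 2028 + 76 days = Jun 14, 2028.
The premiere takes place: Jun 14, 2028 + 11 days = Jun 25, 2028.

Jun 25, 2028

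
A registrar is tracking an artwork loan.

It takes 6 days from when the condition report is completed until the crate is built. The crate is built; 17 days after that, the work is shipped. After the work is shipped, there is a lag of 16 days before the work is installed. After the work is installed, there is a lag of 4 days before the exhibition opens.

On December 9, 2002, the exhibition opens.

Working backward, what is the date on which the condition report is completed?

October 27, 2002

The exhibition opens: Dec 9, 2002.
The work is installed: Dec 9, 2002 − 4 days = Dec 5, 2002.
The work is shipped: Dec 5, 2002 − 16 days = Nov 19, 2002.
The crate is built: Nov 19, 2002 − 17 days = Nov 2, 2002.
The condition report is completed: Nov 2, 2002 − 6 days = Oct 27, 2002.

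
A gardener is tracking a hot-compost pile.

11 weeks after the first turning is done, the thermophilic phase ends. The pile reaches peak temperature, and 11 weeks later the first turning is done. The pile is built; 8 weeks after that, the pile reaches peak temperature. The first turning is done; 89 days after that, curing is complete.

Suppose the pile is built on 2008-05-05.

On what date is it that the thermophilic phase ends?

The pile is built: May 5, 2008.
The pile reaches peak temperature: May 5, 2008 + 8 weeks = Jun 30, 2008.
The first turning is done: Jun 30, 2008 + 11 weeks = Sep 15, 2008.
The thermophilic phase ends: Sep 15, 2008 + 11 weeks = Dec 1, 2008.

2008-12-01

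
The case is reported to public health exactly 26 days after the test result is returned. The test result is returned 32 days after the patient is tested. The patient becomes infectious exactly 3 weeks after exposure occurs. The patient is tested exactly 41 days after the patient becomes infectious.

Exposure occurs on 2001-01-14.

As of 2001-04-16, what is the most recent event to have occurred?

The patient is tested

Exposure occurs: Jan 14, 2001.
The patient becomes infectious: Jan 14, 2001 + 3 weeks = Feb 4, 2001.
The patient is tested: Feb 4, 2001 + 41 days = Mar 17, 2001.
The test result is returned: Mar 17, 2001 + 32 days = Apr 18, 2001.
The case is reported to public health: Apr 18, 2001 + 26 days = May 14, 2001.
Apr 16, 2001 falls between when the patient is tested (Mar 17, 2001) and when the test result is returned (Apr 18, 2001).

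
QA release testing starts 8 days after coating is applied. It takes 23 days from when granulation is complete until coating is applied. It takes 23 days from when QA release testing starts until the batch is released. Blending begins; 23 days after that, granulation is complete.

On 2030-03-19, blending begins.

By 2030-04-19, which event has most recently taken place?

Blending begins: Mar 19, 2030.
Granulation is complete: Mar 19, 2030 + 23 days = Apr 11, 2030.
Coating is applied: Apr 11, 2030 + 23 days = May 4, 2030.
QA release testing starts: May 4, 2030 + 8 days = May 12, 2030.
The batch is released: May 12, 2030 + 23 days = Jun 4, 2030.
Apr 19, 2030 falls between when granulation is complete (Apr 11, 2030) and when coating is applied (May 4, 2030).

Granulation is complete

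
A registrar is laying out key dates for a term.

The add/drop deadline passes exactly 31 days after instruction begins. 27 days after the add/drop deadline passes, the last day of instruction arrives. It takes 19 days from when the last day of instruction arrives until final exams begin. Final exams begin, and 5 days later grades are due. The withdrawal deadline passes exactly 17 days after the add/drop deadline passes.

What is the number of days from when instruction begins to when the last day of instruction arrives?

58 days

Causal path: instruction begins → the add/drop deadline passes → the last day of instruction arrives.
Total delay along the path: 31 + 27 = 58 days.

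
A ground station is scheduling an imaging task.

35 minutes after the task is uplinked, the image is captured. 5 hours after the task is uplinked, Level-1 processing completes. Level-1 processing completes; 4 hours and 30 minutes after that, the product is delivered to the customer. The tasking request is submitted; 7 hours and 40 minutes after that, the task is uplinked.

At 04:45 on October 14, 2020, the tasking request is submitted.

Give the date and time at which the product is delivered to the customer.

The tasking request is submitted: 04:45 Oct 14, 2020.
The task is uplinked: 04:45 Oct 14, 2020 + 7h40m = 12:25 Oct 14, 2020.
Level-1 processing completes: 12:25 Oct 14, 2020 + 5h = 17:25 Oct 14, 2020.
The product is delivered to the customer: 17:25 Oct 14, 2020 + 4h30m = 21:55 Oct 14, 2020.

21:55 on October 14, 2020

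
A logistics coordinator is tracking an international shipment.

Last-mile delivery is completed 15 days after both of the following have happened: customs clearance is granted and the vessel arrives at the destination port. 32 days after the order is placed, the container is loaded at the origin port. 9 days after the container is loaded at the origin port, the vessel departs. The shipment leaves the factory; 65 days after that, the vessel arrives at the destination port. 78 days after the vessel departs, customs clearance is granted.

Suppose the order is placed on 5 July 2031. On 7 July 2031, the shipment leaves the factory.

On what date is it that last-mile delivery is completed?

16 November 2031

The order is placed: Jul 5, 2031.
The container is loaded at the origin port: Jul 5, 2031 + 32 days = Aug 6, 2031.
The vessel departs: Aug 6, 2031 + 9 days = Aug 15, 2031.
Customs clearance is granted: Aug 15, 2031 + 78 days = Nov 1, 2031.
The shipment leaves the factory: Jul 7, 2031.
The vessel arrives at the destination port: Jul 7, 2031 + 65 days = Sep 10, 2031.
Both prerequisites met — customs clearance is granted (Nov 1, 2031), the vessel arrives at the destination port (Sep 10, 2031); the later is Nov 1, 2031.
Last-mile delivery is completed: Nov 1, 2031 + 15 days = Nov 16, 2031.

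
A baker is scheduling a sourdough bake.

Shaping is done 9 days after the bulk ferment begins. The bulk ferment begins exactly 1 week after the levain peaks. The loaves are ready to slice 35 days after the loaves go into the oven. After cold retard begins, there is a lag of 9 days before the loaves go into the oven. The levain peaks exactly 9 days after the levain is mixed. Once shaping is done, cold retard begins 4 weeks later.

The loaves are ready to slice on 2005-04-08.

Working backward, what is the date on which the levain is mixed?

The loaves are ready to slice: Apr 8, 2005.
The loaves go into the oven: Apr 8, 2005 − 35 days = Mar 4, 2005.
Cold retard begins: Mar 4, 2005 − 9 days = Feb 23, 2005.
Shaping is done: Feb 23, 2005 − 4 weeks = Jan 26, 2005.
The bulk ferment begins: Jan 26, 2005 − 9 days = Jan 17, 2005.
The levain peaks: Jan 17, 2005 − 1 week = Jan 10, 2005.
The levain is mixed: Jan 10, 2005 − 9 days = Jan 1, 2005.

2005-01-01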